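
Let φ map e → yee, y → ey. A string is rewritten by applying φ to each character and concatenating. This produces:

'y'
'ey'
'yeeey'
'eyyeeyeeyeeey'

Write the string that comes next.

Rewriting the 13 symbols of eyyeeyeeyeeey one by one yields yee ey ey yee yee ey yee yee ey yee yee yee ey; concatenated:

yeeeyeyyeeyeeeyyeeyeeeyyeeyeeyeeey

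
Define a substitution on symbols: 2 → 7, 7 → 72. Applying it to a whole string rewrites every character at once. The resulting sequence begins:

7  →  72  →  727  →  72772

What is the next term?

72772727

Expanding 72772: 7→72, 2→7, 7→72, 7→72, 2→7. Concatenated: 72 7 72 72 7.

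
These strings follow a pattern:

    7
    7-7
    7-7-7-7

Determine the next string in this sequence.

Each string is two copies of the previous one joined by '-'.
Doubling 7-7-7-7 with '-' between the halves:

7-7-7-7-7-7-7-7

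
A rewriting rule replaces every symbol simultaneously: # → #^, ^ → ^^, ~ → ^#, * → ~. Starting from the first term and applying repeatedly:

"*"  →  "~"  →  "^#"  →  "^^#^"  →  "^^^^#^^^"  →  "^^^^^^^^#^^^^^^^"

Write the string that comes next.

Rewriting the 16 symbols of ^^^^^^^^#^^^^^^^ one by one yields ^^ ^^ ^^ ^^ ^^ ^^ ^^ ^^ #^ ^^ ^^ ^^ ^^ ^^ ^^ ^^; concatenated:

^^^^^^^^^^^^^^^^#^^^^^^^^^^^^^^^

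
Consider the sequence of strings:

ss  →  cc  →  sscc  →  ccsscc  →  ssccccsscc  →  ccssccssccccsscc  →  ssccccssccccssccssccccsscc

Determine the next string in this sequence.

Each term (from the third on) is the two preceding terms concatenated in order: term 3 = ss·cc = sscc.
So term 8 is ccssccssccccsscc·ssccccssccccssccssccccsscc.

ccssccssccccssccssccccssccccssccssccccsscc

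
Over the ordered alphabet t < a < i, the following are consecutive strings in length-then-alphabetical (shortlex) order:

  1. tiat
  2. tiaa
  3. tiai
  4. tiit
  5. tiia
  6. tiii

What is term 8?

Continuing the enumeration 2 steps past tiii: tiii → attt → (answer).

atta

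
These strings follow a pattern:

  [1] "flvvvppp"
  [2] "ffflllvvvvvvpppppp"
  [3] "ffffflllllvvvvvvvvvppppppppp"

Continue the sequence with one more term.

The n-th term is 2n-1 f's then 2n-1 l's then 3n v's then 3n p's (n = 1, 2, …).
Setting n = 4 gives 7, 7, 12, 12 characters in each block.

ffffffflllllllvvvvvvvvvvvvpppppppppppp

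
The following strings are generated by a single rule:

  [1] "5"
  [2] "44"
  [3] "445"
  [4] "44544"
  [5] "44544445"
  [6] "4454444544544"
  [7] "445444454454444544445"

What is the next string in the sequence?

4454444544544445444454454444544544

From term 3 onward, concatenate the last term with the second-to-last: 44·5 = 445, 445·44 = 44544, …
Continuing: 445444454454444544445 · 4454444544544 gives term 8.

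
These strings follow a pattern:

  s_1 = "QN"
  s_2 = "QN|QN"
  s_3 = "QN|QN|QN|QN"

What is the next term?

s(k+1) = s(k)·|·s(k) — each term doubles the last with '|' between the halves.
Doubling QN|QN|QN|QN with '|' between the halves:

QN|QN|QN|QN|QN|QN|QN|QN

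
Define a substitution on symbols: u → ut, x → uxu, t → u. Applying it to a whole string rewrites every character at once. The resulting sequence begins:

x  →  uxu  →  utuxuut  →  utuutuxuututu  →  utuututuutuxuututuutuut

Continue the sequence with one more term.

Rewriting the 23 symbols of utuututuutuxuututuutuut one by one yields ut u ut ut u ut u ut ut u ut uxu ut ut u ut u ut ut u ut ut u; concatenated:

utuututuutuututuutuxuututuutuututuututu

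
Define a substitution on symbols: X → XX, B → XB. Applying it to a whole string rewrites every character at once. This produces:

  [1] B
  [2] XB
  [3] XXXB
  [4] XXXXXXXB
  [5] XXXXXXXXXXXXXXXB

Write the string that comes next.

φ(XXXXXXXXXXXXXXXB) expands symbol-by-symbol to XX XX XX XX XX XX XX XX XX XX XX XX XX XX XX XB; joining the 16 pieces gives the next term.

XXXXXXXXXXXXXXXXXXXXXXXXXXXXXXXB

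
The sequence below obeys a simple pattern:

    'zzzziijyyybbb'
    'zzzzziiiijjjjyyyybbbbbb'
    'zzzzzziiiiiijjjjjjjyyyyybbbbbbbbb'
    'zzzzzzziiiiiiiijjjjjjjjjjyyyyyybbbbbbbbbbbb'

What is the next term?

zzzzzzzziiiiiiiiiijjjjjjjjjjjjjyyyyyyybbbbbbbbbbbbbbb

The n-th term is n+3 z's then 2n i's then 3n-2 j's then n+2 y's then 3n b's (n = 1, 2, …).
Setting n = 5 gives 8, 10, 13, 7, 15 characters in each block.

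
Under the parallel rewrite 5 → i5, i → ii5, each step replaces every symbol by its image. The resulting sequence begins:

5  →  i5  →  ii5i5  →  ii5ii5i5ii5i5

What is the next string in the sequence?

Replace each of the 13 characters of ii5ii5i5ii5i5 in place — ii5 ii5 i5 ii5 ii5 i5 ii5 i5 ii5 ii5 i5 ii5 i5 — and concatenate.

ii5ii5i5ii5ii5i5ii5i5ii5ii5i5ii5i5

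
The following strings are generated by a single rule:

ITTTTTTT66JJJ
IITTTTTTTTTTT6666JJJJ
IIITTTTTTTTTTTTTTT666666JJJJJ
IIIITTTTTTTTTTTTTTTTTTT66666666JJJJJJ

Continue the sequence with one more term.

IIIIITTTTTTTTTTTTTTTTTTTTTTT6666666666JJJJJJJ

The n-th term is n I's then 4n+3 T's then 2n 6's then n+2 J's (n = 1, 2, …).
At n = 5 the blocks have lengths 5, 23, 10, 7.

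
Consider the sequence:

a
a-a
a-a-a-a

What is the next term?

Every step duplicates the string with '-' between the halves.
Doubling a-a-a-a with '-' between the halves:

a-a-a-a-a-a-a-a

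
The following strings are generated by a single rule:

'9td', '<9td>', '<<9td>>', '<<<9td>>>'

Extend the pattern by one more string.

Each term wraps the previous one in < on the left and > on the right.
One more step from <<<9td>>> gives the answer.

<<<<9td>>>>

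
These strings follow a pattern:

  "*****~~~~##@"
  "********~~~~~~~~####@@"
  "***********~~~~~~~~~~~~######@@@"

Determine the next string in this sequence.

Term n consists of 3n+2 *'s, followed by 4n ~'s, followed by 2n #'s, followed by n @'s (n = 1, 2, …).
Setting n = 4 gives 14, 16, 8, 4 characters in each block.

**************~~~~~~~~~~~~~~~~########@@@@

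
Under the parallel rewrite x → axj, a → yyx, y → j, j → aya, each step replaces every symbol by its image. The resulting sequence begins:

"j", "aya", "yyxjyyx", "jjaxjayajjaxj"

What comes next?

ayaayayyxaxjayayyxjyyxayaayayyxaxjaya

Replace each of the 13 characters of jjaxjayajjaxj in place — aya aya yyx axj aya yyx j yyx aya aya yyx axj aya — and concatenate.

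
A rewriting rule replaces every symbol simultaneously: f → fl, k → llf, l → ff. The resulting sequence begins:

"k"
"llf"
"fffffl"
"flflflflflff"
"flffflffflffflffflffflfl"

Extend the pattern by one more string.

flffflflflffflflflffflflflffflflflffflflflffflff

Applying the rule to each of the 24 symbols of flffflffflffflffflffflfl gives the pieces fl ff fl fl fl ff fl fl fl ff fl fl fl ff fl fl fl ff fl fl fl ff fl ff, which concatenate to the answer.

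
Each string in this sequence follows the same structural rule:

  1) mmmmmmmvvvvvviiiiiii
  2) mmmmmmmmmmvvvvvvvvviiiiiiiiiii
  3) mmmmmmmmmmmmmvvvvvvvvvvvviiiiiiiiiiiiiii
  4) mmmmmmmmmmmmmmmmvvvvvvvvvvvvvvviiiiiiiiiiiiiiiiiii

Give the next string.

Reading off run lengths: m runs 7, 10, 13, 16; v runs 6, 9, 12, 15; i runs 7, 11, 15, 19 — each is linear in n, where the shown terms are n = 2, 3, 4, 5.
At n = 6 the blocks have lengths 19, 18, 23.

mmmmmmmmmmmmmmmmmmmvvvvvvvvvvvvvvvvvviiiiiiiiiiiiiiiiiiiiiii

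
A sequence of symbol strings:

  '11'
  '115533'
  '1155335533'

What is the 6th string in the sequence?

1155335533553355335533

Every step adds 5533 to the end: s(k+1) = s(k)·5533.
From 1155335533, 3 further steps: 1155335533 → 11553355335533 → 115533553355335533 → (answer).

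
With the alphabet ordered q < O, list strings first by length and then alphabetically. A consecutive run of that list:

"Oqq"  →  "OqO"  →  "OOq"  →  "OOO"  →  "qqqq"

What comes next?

The successor of qqqq increments the rightmost position that isn't already O and resets every position after it to q.

qqqO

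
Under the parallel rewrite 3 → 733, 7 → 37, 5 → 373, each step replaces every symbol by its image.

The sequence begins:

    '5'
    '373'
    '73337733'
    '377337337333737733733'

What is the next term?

7333737733733377337333773373373337733373773373337733733

φ(377337337333737733733) expands symbol-by-symbol to 733 37 37 733 733 37 733 733 37 733 733 733 37 733 37 37 733 733 37 733 733; joining the 21 pieces gives the next term.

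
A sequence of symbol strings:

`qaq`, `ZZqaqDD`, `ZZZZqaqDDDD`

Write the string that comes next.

ZZZZZZqaqDDDDDD

Every step adds ZZ to the front and DD to the end of the previous string.
One more step from ZZZZqaqDDDD gives the answer.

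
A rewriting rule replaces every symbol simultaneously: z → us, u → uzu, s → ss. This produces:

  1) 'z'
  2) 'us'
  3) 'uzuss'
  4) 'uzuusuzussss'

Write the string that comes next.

Apply φ to uzuusuzussss symbol by symbol: u→uzu, z→us, u→uzu, u→uzu, s→ss, u→uzu, z→us, u→uzu, s→ss, s→ss, s→ss, s→ss; joined: uzu us uzu uzu ss uzu us uzu ss ss ss ss.

uzuusuzuuzussuzuusuzussssssss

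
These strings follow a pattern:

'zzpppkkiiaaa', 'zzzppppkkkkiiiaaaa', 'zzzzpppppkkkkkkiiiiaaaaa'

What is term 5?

Reading off run lengths: z runs 2, 3, 4; p runs 3, 4, 5; k runs 2, 4, 6; i runs 2, 3, 4; a runs 3, 4, 5 — each is linear in n, where the shown terms are n = 2, 3, 4.
At n = 6 the blocks have lengths 6, 7, 10, 6, 7.

zzzzzzpppppppkkkkkkkkkkiiiiiiaaaaaaa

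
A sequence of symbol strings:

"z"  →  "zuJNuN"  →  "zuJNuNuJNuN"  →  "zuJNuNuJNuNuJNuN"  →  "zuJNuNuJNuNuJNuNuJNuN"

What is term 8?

zuJNuNuJNuNuJNuNuJNuNuJNuNuJNuNuJNuN

Every step adds uJNuN to the end: s(k+1) = s(k)·uJNuN.
From zuJNuNuJNuNuJNuNuJNuN, 3 further steps: zuJNuNuJNuNuJNuNuJNuN → zuJNuNuJNuNuJNuNuJNuNuJNuN → zuJNuNuJNuNuJNuNuJNuNuJNuNuJNuN → (answer).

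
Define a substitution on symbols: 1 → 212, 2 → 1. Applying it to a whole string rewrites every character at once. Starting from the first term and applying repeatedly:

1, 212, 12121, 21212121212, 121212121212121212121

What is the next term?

Rewriting the 21 symbols of 121212121212121212121 one by one yields 212 1 212 1 212 1 212 1 212 1 212 1 212 1 212 1 212 1 212 1 212; concatenated:

2121212121212121212121212121212121212121212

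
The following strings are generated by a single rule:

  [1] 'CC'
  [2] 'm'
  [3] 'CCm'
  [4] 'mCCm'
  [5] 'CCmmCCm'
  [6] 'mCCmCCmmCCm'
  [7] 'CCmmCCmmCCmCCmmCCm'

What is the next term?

mCCmCCmmCCmCCmmCCmmCCmCCmmCCm

Each term (from the third on) is the two preceding terms concatenated in order: term 3 = CC·m = CCm.
So term 8 is mCCmCCmmCCm·CCmmCCmmCCmCCmmCCm.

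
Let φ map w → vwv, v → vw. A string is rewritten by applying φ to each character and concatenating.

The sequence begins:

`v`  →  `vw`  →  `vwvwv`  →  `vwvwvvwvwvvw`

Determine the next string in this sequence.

Rewriting each symbol of vwvwvvwvwvvw: v→vw, w→vwv, v→vw, w→vwv, v→vw, v→vw, w→vwv, v→vw, w→vwv, v→vw, v→vw, w→vwv, which concatenates to vw vwv vw vwv vw vw vwv vw vwv vw vw vwv.

vwvwvvwvwvvwvwvwvvwvwvvwvwvwv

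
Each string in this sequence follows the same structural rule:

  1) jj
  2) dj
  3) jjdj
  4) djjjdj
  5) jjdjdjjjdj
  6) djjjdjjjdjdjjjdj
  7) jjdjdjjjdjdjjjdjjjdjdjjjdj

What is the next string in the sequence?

Each term (from the third on) is the two preceding terms concatenated in order: term 3 = jj·dj = jjdj.
So term 8 is djjjdjjjdjdjjjdj·jjdjdjjjdjdjjjdjjjdjdjjjdj.

djjjdjjjdjdjjjdjjjdjdjjjdjdjjjdjjjdjdjjjdj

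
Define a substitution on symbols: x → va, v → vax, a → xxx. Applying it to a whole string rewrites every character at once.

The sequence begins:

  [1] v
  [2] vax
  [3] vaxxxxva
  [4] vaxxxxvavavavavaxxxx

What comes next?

vaxxxxvavavavavaxxxxvaxxxxvaxxxxvaxxxxvaxxxxvavavava

φ(vaxxxxvavavavavaxxxx) expands symbol-by-symbol to vax xxx va va va va vax xxx vax xxx vax xxx vax xxx vax xxx va va va va; joining the 20 pieces gives the next term.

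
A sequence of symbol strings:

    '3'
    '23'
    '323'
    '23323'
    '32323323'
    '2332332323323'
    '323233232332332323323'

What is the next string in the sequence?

Each term (from the third on) is the two preceding terms concatenated in order: term 3 = 3·23 = 323.
Continuing: 2332332323323 · 323233232332332323323 gives term 8.

2332332323323323233232332332323323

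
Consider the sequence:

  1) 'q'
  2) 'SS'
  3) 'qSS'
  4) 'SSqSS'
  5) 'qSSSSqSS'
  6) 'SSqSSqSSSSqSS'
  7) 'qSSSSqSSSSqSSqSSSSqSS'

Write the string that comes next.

SSqSSqSSSSqSSqSSSSqSSSSqSSqSSSSqSS

From term 3 onward, concatenate the second-to-last term with the last: q·SS = qSS, SS·qSS = SSqSS, …
So term 8 is SSqSSqSSSSqSS·qSSSSqSSSSqSSqSSSSqSS.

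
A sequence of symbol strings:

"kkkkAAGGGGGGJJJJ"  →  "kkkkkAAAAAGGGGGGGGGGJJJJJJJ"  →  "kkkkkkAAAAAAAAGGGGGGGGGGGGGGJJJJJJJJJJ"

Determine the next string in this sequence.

kkkkkkkAAAAAAAAAAAGGGGGGGGGGGGGGGGGGJJJJJJJJJJJJJ

Term n consists of n+3 k's, followed by 3n-1 A's, followed by 4n+2 G's, followed by 3n+1 J's (n = 1, 2, …).
Setting n = 4 gives 7, 11, 18, 13 characters in each block.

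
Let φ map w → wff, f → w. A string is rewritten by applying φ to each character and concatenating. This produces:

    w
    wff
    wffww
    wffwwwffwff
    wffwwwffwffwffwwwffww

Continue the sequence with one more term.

φ(wffwwwffwffwffwwwffww) expands symbol-by-symbol to wff w w wff wff wff w w wff w w wff w w wff wff wff w w wff wff; joining the 21 pieces gives the next term.

wffwwwffwffwffwwwffwwwffwwwffwffwffwwwffwff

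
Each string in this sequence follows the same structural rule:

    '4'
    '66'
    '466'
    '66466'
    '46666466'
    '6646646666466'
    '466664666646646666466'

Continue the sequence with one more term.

Each term (from the third on) is the two preceding terms concatenated in order: term 3 = 4·66 = 466.
The next term joins 6646646666466 and 466664666646646666466.

6646646666466466664666646646666466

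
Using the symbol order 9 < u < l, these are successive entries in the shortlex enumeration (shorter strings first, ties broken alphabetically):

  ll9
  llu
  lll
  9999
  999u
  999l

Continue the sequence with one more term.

99u9

The successor of 999l increments the rightmost position that isn't already l and resets every position after it to 9.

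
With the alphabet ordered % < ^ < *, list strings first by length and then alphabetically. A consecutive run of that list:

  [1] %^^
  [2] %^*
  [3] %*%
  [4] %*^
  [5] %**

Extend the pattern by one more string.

^%%

Find the rightmost character of %** below *, bump it to the next letter, and reset everything to its right to %.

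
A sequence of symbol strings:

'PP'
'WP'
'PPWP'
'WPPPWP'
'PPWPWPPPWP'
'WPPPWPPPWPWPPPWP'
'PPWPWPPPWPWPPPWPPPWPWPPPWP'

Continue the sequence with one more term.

WPPPWPPPWPWPPPWPPPWPWPPPWPWPPPWPPPWPWPPPWP

This is a Fibonacci-style word recurrence s(k) = s(k−2)·s(k−1): e.g. PP·WP = PPWP.
So term 8 is WPPPWPPPWPWPPPWP·PPWPWPPPWPWPPPWPPPWPWPPPWP.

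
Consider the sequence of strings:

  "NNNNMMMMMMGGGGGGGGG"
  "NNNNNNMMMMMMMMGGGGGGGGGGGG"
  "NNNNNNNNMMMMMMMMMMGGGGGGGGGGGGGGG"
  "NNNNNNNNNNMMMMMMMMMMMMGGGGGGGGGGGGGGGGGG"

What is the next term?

Reading off run lengths: N runs 4, 6, 8, 10; M runs 6, 8, 10, 12; G runs 9, 12, 15, 18 — each is linear in n, where the shown terms are n = 2, 3, 4, 5.
At n = 6 the blocks have lengths 12, 14, 21.

NNNNNNNNNNNNMMMMMMMMMMMMMMGGGGGGGGGGGGGGGGGGGGG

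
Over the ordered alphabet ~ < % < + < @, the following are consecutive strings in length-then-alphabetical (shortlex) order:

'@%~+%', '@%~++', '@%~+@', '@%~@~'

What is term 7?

Stepping forward 3 times from @%~@~: @%~@~ → @%~@% → @%~@+, then the target.

@%~@@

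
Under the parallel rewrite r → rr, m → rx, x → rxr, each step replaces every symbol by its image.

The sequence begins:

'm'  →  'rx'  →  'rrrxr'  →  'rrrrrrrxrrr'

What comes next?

Expanding rrrrrrrxrrr: r→rr, r→rr, r→rr, r→rr, r→rr, r→rr, r→rr, x→rxr, r→rr, r→rr, r→rr. Concatenated: rr rr rr rr rr rr rr rxr rr rr rr.

rrrrrrrrrrrrrrrxrrrrrrr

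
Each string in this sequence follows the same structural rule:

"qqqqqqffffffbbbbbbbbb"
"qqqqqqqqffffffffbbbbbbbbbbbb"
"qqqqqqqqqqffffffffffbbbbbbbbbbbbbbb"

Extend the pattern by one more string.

qqqqqqqqqqqqffffffffffffbbbbbbbbbbbbbbbbbb

The n-th term is 2n+2 q's then 2n+2 f's then 3n+3 b's, where the shown terms are n = 2, 3, 4.
Setting n = 5 gives 12, 12, 18 characters in each block.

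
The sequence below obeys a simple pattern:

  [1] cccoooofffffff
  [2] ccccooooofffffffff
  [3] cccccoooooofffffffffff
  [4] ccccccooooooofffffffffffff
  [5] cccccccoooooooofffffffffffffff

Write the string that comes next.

Each string has the form c^{n} o^{n+1} f^{2n+1}, where the shown terms are n = 3, 4, 5, 6, 7.
Setting n = 8 gives 8, 9, 17 characters in each block.

ccccccccooooooooofffffffffffffffff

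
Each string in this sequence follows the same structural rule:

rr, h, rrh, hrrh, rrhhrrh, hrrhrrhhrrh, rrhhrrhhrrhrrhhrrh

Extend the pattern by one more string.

hrrhrrhhrrhrrhhrrhhrrhrrhhrrh

From term 3 onward, concatenate the second-to-last term with the last: rr·h = rrh, h·rrh = hrrh, …
The next term joins hrrhrrhhrrh and rrhhrrhhrrhrrhhrrh.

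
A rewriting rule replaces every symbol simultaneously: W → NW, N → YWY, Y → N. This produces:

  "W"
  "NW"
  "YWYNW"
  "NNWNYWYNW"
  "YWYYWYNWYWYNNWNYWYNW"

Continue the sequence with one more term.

Replace each of the 20 characters of YWYYWYNWYWYNNWNYWYNW in place — N NW N N NW N YWY NW N NW N YWY YWY NW YWY N NW N YWY NW — and concatenate.

NNWNNNWNYWYNWNNWNYWYYWYNWYWYNNWNYWYNW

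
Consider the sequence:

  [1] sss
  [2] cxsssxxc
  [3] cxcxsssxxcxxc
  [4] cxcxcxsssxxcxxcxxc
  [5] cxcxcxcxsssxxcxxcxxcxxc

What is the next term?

cxcxcxcxcxsssxxcxxcxxcxxcxxc

Every step adds cx to the front and xxc to the end of the previous string.
So the next term is cx·cxcxcxcxsssxxcxxcxxcxxc·xxc.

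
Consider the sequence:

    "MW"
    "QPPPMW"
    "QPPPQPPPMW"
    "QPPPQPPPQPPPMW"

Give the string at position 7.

Every step adds QPPP at the front: s(k+1) = QPPP·s(k).
From QPPPQPPPQPPPMW, 3 further steps: QPPPQPPPQPPPMW → QPPPQPPPQPPPQPPPMW → QPPPQPPPQPPPQPPPQPPPMW → (answer).

QPPPQPPPQPPPQPPPQPPPQPPPMW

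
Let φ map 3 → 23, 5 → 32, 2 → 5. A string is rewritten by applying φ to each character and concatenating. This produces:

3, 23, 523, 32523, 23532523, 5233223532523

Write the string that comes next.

325232355233223532523

Replace each of the 13 characters of 5233223532523 in place — 32 5 23 23 5 5 23 32 23 5 32 5 23 — and concatenate.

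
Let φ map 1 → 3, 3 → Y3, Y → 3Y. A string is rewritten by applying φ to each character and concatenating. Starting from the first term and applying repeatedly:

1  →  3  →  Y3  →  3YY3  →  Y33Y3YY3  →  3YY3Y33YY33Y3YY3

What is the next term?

Applying the rule to each of the 16 symbols of 3YY3Y33YY33Y3YY3 gives the pieces Y3 3Y 3Y Y3 3Y Y3 Y3 3Y 3Y Y3 Y3 3Y Y3 3Y 3Y Y3, which concatenate to the answer.

Y33Y3YY33YY3Y33Y3YY3Y33YY33Y3YY3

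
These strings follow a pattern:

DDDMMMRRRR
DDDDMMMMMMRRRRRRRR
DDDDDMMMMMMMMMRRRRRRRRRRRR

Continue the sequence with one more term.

Each string has the form D^{n+2} M^{3n} R^{4n} (n = 1, 2, …).
Setting n = 4 gives 6, 12, 16 characters in each block.

DDDDDDMMMMMMMMMMMMRRRRRRRRRRRRRRRR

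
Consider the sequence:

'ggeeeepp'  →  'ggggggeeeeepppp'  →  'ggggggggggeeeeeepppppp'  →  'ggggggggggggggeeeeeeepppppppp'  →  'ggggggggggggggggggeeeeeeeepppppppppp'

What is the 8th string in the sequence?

The n-th term is 4n-2 g's then n+3 e's then 2n p's (n = 1, 2, …).
Setting n = 8 gives 30, 11, 16 characters in each block.

ggggggggggggggggggggggggggggggeeeeeeeeeeepppppppppppppppp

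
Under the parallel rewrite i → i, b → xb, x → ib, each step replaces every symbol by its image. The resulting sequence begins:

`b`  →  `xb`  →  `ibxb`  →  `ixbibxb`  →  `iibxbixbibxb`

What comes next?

Rewriting each symbol of iibxbixbibxb: i→i, i→i, b→xb, x→ib, b→xb, i→i, x→ib, b→xb, i→i, b→xb, x→ib, b→xb, which concatenates to i i xb ib xb i ib xb i xb ib xb.

iixbibxbiibxbixbibxb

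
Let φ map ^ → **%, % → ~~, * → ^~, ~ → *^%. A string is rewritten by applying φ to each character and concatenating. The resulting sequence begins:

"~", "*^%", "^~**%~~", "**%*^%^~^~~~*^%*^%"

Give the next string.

φ(**%*^%^~^~~~*^%*^%) expands symbol-by-symbol to ^~ ^~ ~~ ^~ **% ~~ **% *^% **% *^% *^% *^% ^~ **% ~~ ^~ **% ~~; joining the 18 pieces gives the next term.

^~^~~~^~**%~~**%*^%**%*^%*^%*^%^~**%~~^~**%~~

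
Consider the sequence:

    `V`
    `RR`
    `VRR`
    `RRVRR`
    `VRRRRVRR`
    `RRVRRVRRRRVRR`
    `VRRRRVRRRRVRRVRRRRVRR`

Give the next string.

RRVRRVRRRRVRRVRRRRVRRRRVRRVRRRRVRR

From term 3 onward, concatenate the second-to-last term with the last: V·RR = VRR, RR·VRR = RRVRR, …
The next term joins RRVRRVRRRRVRR and VRRRRVRRRRVRRVRRRRVRR.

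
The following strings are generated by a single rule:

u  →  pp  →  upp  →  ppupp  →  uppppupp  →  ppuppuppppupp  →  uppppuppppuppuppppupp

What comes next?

ppuppuppppuppuppppuppppuppuppppupp

This is a Fibonacci-style word recurrence s(k) = s(k−2)·s(k−1): e.g. u·pp = upp.
The next term joins ppuppuppppupp and uppppuppppuppuppppupp.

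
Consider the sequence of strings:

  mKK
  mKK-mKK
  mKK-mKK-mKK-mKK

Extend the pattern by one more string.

s(k+1) = s(k)·-·s(k) — each term doubles the last with '-' between the halves.
One more doubling of mKK-mKK-mKK-mKK gives the answer.

mKK-mKK-mKK-mKK-mKK-mKK-mKK-mKK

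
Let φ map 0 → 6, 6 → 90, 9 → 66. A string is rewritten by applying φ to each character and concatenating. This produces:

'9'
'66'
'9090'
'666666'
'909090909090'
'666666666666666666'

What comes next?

909090909090909090909090909090909090

φ(666666666666666666) expands symbol-by-symbol to 90 90 90 90 90 90 90 90 90 90 90 90 90 90 90 90 90 90; joining the 18 pieces gives the next term.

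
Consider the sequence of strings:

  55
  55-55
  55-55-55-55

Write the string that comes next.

Every step duplicates the string with '-' between the halves.
So the next term is two copies of 55-55-55-55 with '-' between the halves.

55-55-55-55-55-55-55-55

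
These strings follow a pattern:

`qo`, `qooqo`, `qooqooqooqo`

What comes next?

Every step duplicates the string with 'o' between the halves.
One more doubling of qooqooqooqo gives the answer.

qooqooqooqooqooqooqooqo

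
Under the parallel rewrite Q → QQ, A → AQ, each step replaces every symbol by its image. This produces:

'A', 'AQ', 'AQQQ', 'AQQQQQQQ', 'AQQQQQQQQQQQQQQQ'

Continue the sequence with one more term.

Rewriting the 16 symbols of AQQQQQQQQQQQQQQQ one by one yields AQ QQ QQ QQ QQ QQ QQ QQ QQ QQ QQ QQ QQ QQ QQ QQ; concatenated:

AQQQQQQQQQQQQQQQQQQQQQQQQQQQQQQQ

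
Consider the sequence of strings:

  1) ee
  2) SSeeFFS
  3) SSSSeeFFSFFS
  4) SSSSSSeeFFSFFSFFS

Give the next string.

Each term wraps the previous one in SS on the left and FFS on the right.
Applying this once more to SSSSSSeeFFSFFSFFS:

SSSSSSSSeeFFSFFSFFSFFS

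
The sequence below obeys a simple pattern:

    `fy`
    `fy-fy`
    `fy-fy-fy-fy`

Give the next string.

fy-fy-fy-fy-fy-fy-fy-fy

Every step duplicates the string with '-' between the halves.
One more doubling of fy-fy-fy-fy gives the answer.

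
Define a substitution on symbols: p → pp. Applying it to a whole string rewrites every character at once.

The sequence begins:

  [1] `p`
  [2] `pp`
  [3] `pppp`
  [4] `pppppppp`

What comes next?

pppppppppppppppp

Apply φ to pppppppp symbol by symbol: p→pp, p→pp, p→pp, p→pp, p→pp, p→pp, p→pp, p→pp; joined: pp pp pp pp pp pp pp pp.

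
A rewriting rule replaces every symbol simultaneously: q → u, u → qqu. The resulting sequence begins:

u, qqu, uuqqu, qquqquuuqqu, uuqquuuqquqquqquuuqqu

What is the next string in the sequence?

Rewriting the 21 symbols of uuqquuuqquqquqquuuqqu one by one yields qqu qqu u u qqu qqu qqu u u qqu u u qqu u u qqu qqu qqu u u qqu; concatenated:

qquqquuuqquqquqquuuqquuuqquuuqquqquqquuuqqu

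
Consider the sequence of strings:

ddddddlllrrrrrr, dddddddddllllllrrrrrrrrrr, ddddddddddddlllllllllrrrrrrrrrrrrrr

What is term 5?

Each string has the form d^{3n+3} l^{3n} r^{4n+2} (n = 1, 2, …).
Setting n = 5 gives 18, 15, 22 characters in each block.

ddddddddddddddddddlllllllllllllllrrrrrrrrrrrrrrrrrrrrrr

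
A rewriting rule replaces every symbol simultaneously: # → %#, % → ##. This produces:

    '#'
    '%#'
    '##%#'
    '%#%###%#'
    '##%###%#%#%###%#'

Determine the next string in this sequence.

Rewriting the 16 symbols of ##%###%#%#%###%# one by one yields %# %# ## %# %# %# ## %# ## %# ## %# %# %# ## %#; concatenated:

%#%###%#%#%###%###%###%#%#%###%#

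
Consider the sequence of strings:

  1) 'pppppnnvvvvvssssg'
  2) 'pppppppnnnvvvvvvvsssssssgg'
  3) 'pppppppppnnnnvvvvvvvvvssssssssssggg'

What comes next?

pppppppppppnnnnnvvvvvvvvvvvsssssssssssssgggg

Reading off run lengths: p runs 5, 7, 9; n runs 2, 3, 4; v runs 5, 7, 9; s runs 4, 7, 10; g runs 1, 2, 3 — each is linear in n, where the shown terms are n = 2, 3, 4.
For the next term, n = 5, so the run lengths are 11, 5, 11, 13, 4.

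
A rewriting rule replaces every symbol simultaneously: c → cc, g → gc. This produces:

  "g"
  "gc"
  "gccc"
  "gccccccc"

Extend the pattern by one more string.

Apply φ to gccccccc symbol by symbol: g→gc, c→cc, c→cc, c→cc, c→cc, c→cc, c→cc, c→cc; joined: gc cc cc cc cc cc cc cc.

gccccccccccccccc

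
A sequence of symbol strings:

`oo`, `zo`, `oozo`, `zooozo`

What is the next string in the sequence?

oozozooozo

This is a Fibonacci-style word recurrence s(k) = s(k−2)·s(k−1): e.g. oo·zo = oozo.
So term 5 is oozo·zooozo.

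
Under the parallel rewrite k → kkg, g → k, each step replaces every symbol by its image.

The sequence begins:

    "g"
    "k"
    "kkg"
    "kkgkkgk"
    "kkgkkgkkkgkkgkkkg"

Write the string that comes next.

kkgkkgkkkgkkgkkkgkkgkkgkkkgkkgkkkgkkgkkgk

Applying the rule to each of the 17 symbols of kkgkkgkkkgkkgkkkg gives the pieces kkg kkg k kkg kkg k kkg kkg kkg k kkg kkg k kkg kkg kkg k, which concatenate to the answer.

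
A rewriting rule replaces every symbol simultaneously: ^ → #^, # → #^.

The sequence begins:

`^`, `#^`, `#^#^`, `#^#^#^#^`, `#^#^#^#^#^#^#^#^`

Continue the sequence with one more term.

#^#^#^#^#^#^#^#^#^#^#^#^#^#^#^#^

Applying the rule to each of the 16 symbols of #^#^#^#^#^#^#^#^ gives the pieces #^ #^ #^ #^ #^ #^ #^ #^ #^ #^ #^ #^ #^ #^ #^ #^, which concatenate to the answer.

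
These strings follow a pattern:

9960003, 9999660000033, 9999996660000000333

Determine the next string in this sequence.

9999999966660000000003333

Term n consists of 2n 9's, followed by n 6's, followed by 2n+1 0's, followed by n 3's (n = 1, 2, …).
At n = 4 the blocks have lengths 8, 4, 9, 4.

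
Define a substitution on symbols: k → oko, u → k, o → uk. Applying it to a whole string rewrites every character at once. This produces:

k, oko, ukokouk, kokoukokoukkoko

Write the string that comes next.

okoukokoukkokoukokoukkokookoukokouk

Applying the rule to each of the 15 symbols of kokoukokoukkoko gives the pieces oko uk oko uk k oko uk oko uk k oko oko uk oko uk, which concatenate to the answer.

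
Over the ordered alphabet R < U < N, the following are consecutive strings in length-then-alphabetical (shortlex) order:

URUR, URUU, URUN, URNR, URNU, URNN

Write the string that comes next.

UURR

The successor of URNN increments the rightmost position that isn't already N and resets every position after it to R.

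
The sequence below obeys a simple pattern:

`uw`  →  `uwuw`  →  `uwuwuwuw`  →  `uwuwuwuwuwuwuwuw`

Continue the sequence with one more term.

s(k+1) = s(k)·s(k) — each term doubles the last.
Doubling uwuwuwuwuwuwuwuw:

uwuwuwuwuwuwuwuwuwuwuwuwuwuwuwuw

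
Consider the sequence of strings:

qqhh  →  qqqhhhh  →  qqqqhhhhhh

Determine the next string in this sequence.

qqqqqhhhhhhhh

Term n consists of n+1 q's, followed by 2n h's (n = 1, 2, …).
At n = 4 the blocks have lengths 5, 8.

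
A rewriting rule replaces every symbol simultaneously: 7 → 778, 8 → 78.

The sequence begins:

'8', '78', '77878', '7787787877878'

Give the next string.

7787787877877878778787787787877878

φ(7787787877878) expands symbol-by-symbol to 778 778 78 778 778 78 778 78 778 778 78 778 78; joining the 13 pieces gives the next term.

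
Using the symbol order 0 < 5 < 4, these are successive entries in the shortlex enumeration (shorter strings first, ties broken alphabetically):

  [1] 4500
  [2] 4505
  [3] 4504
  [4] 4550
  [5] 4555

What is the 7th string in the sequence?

Continuing the enumeration 2 steps past 4555: 4555 → 4554 → (answer).

4540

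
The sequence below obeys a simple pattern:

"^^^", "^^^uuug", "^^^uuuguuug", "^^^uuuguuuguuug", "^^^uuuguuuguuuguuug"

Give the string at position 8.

Every step adds uuug to the end: s(k+1) = s(k)·uuug.
From ^^^uuuguuuguuuguuug, 3 further steps: ^^^uuuguuuguuuguuug → ^^^uuuguuuguuuguuuguuug → ^^^uuuguuuguuuguuuguuuguuug → (answer).

^^^uuuguuuguuuguuuguuuguuuguuug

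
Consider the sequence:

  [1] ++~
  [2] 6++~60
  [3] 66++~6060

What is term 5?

Each term wraps the previous one in 6 on the left and 60 on the right.
From 66++~6060, 2 further steps: 66++~6060 → 666++~606060 → (answer).

6666++~60606060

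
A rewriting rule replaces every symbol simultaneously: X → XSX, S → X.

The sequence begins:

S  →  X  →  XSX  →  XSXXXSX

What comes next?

Rewriting each symbol of XSXXXSX: X→XSX, S→X, X→XSX, X→XSX, X→XSX, S→X, X→XSX, which concatenates to XSX X XSX XSX XSX X XSX.

XSXXXSXXSXXSXXXSX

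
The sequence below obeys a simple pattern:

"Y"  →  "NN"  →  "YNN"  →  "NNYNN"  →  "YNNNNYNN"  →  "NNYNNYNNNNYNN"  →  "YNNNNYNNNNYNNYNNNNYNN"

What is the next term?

From term 3 onward, concatenate the second-to-last term with the last: Y·NN = YNN, NN·YNN = NNYNN, …
The next term joins NNYNNYNNNNYNN and YNNNNYNNNNYNNYNNNNYNN.

NNYNNYNNNNYNNYNNNNYNNNNYNNYNNNNYNN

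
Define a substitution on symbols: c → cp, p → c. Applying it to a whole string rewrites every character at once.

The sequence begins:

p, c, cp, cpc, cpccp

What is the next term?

Apply φ to cpccp symbol by symbol: c→cp, p→c, c→cp, c→cp, p→c; joined: cp c cp cp c.

cpccpcpc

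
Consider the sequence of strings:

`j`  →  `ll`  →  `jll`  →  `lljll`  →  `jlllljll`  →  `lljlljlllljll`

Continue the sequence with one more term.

From term 3 onward, concatenate the second-to-last term with the last: j·ll = jll, ll·jll = lljll, …
The next term joins jlllljll and lljlljlllljll.

jlllljlllljlljlllljll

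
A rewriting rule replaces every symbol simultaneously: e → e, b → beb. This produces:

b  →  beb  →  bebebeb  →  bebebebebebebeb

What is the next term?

Rewriting the 15 symbols of bebebebebebebeb one by one yields beb e beb e beb e beb e beb e beb e beb e beb; concatenated:

bebebebebebebebebebebebebebebeb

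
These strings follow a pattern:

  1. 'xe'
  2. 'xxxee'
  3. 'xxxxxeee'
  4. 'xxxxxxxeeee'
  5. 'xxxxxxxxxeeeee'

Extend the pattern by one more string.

xxxxxxxxxxxeeeeee

Each string has the form x^{2n-1} e^{n} (n = 1, 2, …).
At n = 6 the blocks have lengths 11, 6.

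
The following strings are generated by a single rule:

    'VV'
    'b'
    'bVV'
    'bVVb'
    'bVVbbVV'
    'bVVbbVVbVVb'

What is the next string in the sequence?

This is a Fibonacci-style word recurrence s(k) = s(k−1)·s(k−2): e.g. b·VV = bVV.
The next term joins bVVbbVVbVVb and bVVbbVV.

bVVbbVVbVVbbVVbbVV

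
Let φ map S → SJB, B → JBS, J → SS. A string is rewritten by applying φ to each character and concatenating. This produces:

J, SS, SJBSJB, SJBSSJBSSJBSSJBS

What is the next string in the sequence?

φ(SJBSSJBSSJBSSJBS) expands symbol-by-symbol to SJB SS JBS SJB SJB SS JBS SJB SJB SS JBS SJB SJB SS JBS SJB; joining the 16 pieces gives the next term.

SJBSSJBSSJBSJBSSJBSSJBSJBSSJBSSJBSJBSSJBSSJB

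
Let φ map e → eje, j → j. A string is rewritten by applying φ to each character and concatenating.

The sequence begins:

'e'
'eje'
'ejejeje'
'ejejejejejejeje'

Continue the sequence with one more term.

ejejejejejejejejejejejejejejeje

Replace each of the 15 characters of ejejejejejejeje in place — eje j eje j eje j eje j eje j eje j eje j eje — and concatenate.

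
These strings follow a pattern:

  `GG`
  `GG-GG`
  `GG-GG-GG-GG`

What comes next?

GG-GG-GG-GG-GG-GG-GG-GG

s(k+1) = s(k)·-·s(k) — each term doubles the last with '-' between the halves.
So the next term is two copies of GG-GG-GG-GG with '-' between the halves.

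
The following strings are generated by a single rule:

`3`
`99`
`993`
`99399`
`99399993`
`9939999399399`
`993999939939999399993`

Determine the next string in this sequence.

9939999399399993999939939999399399

From term 3 onward, concatenate the last term with the second-to-last: 99·3 = 993, 993·99 = 99399, …
So term 8 is 993999939939999399993·9939999399399.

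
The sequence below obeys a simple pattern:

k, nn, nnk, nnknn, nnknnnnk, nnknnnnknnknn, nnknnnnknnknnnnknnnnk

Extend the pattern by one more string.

From term 3 onward, concatenate the last term with the second-to-last: nn·k = nnk, nnk·nn = nnknn, …
So term 8 is nnknnnnknnknnnnknnnnk·nnknnnnknnknn.

nnknnnnknnknnnnknnnnknnknnnnknnknn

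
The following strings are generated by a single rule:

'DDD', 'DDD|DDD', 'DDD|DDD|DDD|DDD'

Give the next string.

Each string is two copies of the previous one joined by '|'.
One more doubling of DDD|DDD|DDD|DDD gives the answer.

DDD|DDD|DDD|DDD|DDD|DDD|DDD|DDD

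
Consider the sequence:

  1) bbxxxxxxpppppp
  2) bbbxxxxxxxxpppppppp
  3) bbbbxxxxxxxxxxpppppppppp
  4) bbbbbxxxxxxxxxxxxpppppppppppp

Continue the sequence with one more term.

Reading off run lengths: b runs 2, 3, 4, 5; x runs 6, 8, 10, 12; p runs 6, 8, 10, 12 — each is linear in n, where the shown terms are n = 3, 4, 5, 6.
Setting n = 7 gives 6, 14, 14 characters in each block.

bbbbbbxxxxxxxxxxxxxxpppppppppppppp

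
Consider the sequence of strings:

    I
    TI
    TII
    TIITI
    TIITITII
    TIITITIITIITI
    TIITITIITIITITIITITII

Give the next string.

From term 3 onward, concatenate the last term with the second-to-last: TI·I = TII, TII·TI = TIITI, …
So term 8 is TIITITIITIITITIITITII·TIITITIITIITI.

TIITITIITIITITIITITIITIITITIITIITI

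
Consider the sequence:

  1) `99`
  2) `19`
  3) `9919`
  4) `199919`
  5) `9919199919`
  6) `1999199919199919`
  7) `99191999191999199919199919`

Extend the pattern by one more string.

199919991919991999191999191999199919199919

Each term (from the third on) is the two preceding terms concatenated in order: term 3 = 99·19 = 9919.
Continuing: 1999199919199919 · 99191999191999199919199919 gives term 8.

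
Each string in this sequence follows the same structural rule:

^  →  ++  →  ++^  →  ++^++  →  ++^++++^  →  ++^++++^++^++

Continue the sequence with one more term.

This is a Fibonacci-style word recurrence s(k) = s(k−1)·s(k−2): e.g. ++·^ = ++^.
Continuing: ++^++++^++^++ · ++^++++^ gives term 7.

++^++++^++^++++^++++^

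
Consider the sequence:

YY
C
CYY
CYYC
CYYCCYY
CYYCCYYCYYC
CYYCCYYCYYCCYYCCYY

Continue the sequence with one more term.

CYYCCYYCYYCCYYCCYYCYYCCYYCYYC

From term 3 onward, concatenate the last term with the second-to-last: C·YY = CYY, CYY·C = CYYC, …
So term 8 is CYYCCYYCYYCCYYCCYY·CYYCCYYCYYC.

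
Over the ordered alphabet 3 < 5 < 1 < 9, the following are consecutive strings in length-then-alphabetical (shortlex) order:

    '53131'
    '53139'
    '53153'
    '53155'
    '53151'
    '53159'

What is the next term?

53113

Find the rightmost character of 53159 below 9, bump it to the next letter, and reset everything to its right to 3.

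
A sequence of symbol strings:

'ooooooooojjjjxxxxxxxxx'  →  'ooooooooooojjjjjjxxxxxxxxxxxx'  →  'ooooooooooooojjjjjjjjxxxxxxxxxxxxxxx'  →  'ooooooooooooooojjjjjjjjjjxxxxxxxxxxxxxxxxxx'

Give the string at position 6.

Reading off run lengths: o runs 9, 11, 13, 15; j runs 4, 6, 8, 10; x runs 9, 12, 15, 18 — each is linear in n, where the shown terms are n = 3, 4, 5, 6.
At n = 8 the blocks have lengths 19, 14, 24.

ooooooooooooooooooojjjjjjjjjjjjjjxxxxxxxxxxxxxxxxxxxxxxxx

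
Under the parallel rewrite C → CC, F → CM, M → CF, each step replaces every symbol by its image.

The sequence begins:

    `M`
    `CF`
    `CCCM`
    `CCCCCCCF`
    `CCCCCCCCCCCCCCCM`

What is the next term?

Rewriting the 16 symbols of CCCCCCCCCCCCCCCM one by one yields CC CC CC CC CC CC CC CC CC CC CC CC CC CC CC CF; concatenated:

CCCCCCCCCCCCCCCCCCCCCCCCCCCCCCCF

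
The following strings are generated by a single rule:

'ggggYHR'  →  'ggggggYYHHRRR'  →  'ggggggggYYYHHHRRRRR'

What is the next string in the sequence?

Each string has the form g^{2n+2} Y^{n} H^{n} R^{2n-1} (n = 1, 2, …).
For the next term, n = 4, so the run lengths are 10, 4, 4, 7.

ggggggggggYYYYHHHHRRRRRRR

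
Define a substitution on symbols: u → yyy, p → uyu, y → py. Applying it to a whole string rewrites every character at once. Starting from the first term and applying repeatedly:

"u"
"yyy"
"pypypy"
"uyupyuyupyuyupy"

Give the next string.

yyypyyyyuyupyyyypyyyyuyupyyyypyyyyuyupy

Replace each of the 15 characters of uyupyuyupyuyupy in place — yyy py yyy uyu py yyy py yyy uyu py yyy py yyy uyu py — and concatenate.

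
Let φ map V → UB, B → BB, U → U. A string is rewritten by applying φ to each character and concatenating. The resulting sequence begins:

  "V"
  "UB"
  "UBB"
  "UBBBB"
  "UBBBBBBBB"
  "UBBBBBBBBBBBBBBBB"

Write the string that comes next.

Replace each of the 17 characters of UBBBBBBBBBBBBBBBB in place — U BB BB BB BB BB BB BB BB BB BB BB BB BB BB BB BB — and concatenate.

UBBBBBBBBBBBBBBBBBBBBBBBBBBBBBBBB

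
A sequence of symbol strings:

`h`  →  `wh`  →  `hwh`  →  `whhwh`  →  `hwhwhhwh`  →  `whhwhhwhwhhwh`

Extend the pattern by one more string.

hwhwhhwhwhhwhhwhwhhwh

Each term (from the third on) is the two preceding terms concatenated in order: term 3 = h·wh = hwh.
So term 7 is hwhwhhwh·whhwhhwhwhhwh.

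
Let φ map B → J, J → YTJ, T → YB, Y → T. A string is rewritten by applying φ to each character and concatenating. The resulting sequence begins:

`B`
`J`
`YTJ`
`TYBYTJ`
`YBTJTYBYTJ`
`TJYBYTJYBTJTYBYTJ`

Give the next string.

Applying the rule to each of the 17 symbols of TJYBYTJYBTJTYBYTJ gives the pieces YB YTJ T J T YB YTJ T J YB YTJ YB T J T YB YTJ, which concatenate to the answer.

YBYTJTJTYBYTJTJYBYTJYBTJTYBYTJ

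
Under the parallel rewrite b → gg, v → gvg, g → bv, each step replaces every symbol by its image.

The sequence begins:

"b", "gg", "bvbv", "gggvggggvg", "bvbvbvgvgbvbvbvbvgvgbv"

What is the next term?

gggvggggvggggvgbvgvgbvgggvggggvggggvggggvgbvgvgbvgggvg

φ(bvbvbvgvgbvbvbvbvgvgbv) expands symbol-by-symbol to gg gvg gg gvg gg gvg bv gvg bv gg gvg gg gvg gg gvg gg gvg bv gvg bv gg gvg; joining the 22 pieces gives the next term.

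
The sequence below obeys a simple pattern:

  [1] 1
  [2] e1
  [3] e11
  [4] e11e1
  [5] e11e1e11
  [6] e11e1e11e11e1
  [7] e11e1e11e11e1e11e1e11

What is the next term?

e11e1e11e11e1e11e1e11e11e1e11e11e1

This is a Fibonacci-style word recurrence s(k) = s(k−1)·s(k−2): e.g. e1·1 = e11.
The next term joins e11e1e11e11e1e11e1e11 and e11e1e11e11e1.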